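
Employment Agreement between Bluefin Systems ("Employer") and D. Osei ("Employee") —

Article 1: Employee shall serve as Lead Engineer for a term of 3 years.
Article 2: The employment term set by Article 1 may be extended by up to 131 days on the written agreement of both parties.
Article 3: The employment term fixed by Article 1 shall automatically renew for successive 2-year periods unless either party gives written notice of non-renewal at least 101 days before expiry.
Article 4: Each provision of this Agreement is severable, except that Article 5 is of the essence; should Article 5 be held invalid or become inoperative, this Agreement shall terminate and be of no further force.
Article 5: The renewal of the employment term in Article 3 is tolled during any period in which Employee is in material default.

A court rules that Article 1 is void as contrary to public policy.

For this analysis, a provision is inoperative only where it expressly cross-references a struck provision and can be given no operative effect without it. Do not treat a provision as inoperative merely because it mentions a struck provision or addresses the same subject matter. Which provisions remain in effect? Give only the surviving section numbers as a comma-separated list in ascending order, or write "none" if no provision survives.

Article 1 is struck. The whole of Article 2 is the extension of the employment term, defined by reference to Article 1, so Article 2 cannot stand once Article 1 is removed. The whole of Article 3 is the renewal of the employment term, defined by reference to Article 1, so Article 3 cannot stand once Article 1 is removed. Article 5 operates only by reference to Article 3, so it falls with Article 3. Article 4 makes Article 5 an essential term, and Article 5 has been rendered inoperative by the cascade; under Article 4, the entire Agreement is therefore void. No provision of the Agreement survives.

none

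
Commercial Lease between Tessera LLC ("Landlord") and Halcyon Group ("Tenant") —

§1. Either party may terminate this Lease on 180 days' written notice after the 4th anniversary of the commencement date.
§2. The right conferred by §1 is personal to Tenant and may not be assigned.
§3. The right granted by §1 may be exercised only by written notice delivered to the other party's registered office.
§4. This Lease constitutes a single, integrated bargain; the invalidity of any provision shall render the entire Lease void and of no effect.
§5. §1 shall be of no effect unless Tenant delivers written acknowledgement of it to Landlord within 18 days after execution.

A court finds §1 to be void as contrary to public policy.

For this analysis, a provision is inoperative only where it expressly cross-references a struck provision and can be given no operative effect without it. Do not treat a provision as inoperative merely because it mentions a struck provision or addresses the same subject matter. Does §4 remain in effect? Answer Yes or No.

No

§1 is struck. §2 operates only by reference to §1, so it falls with §1. §3 has no operative effect of its own apart from §1 and is therefore inoperative. §5 has no operative effect of its own apart from §1 and is therefore inoperative. §4 provides that the Lease is not severable, so the invalidity of any one provision voids the entire Lease. No provision of the Lease survives. §4 is among the inoperative provisions, so the answer is no.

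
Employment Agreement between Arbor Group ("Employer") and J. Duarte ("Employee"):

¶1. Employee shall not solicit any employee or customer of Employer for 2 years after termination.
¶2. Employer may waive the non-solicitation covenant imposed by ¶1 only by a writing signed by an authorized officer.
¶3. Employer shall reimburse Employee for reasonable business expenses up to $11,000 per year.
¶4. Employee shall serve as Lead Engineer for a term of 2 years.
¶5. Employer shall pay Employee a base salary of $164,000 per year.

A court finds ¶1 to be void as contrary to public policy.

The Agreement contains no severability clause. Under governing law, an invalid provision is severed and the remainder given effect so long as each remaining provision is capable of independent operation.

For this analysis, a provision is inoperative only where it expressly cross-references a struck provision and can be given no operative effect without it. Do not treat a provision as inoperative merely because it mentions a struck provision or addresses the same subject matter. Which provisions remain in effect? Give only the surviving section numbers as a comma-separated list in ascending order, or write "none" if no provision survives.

3, 4, 5

¶1 is struck. The only function of ¶2 is the waiver condition for ¶1, so it cannot stand once ¶1 is removed. With no severability clause, the stated default rule severs what cannot stand and enforces each remaining provision that can operate on its own. The provisions still in force are ¶3, ¶4, and ¶5.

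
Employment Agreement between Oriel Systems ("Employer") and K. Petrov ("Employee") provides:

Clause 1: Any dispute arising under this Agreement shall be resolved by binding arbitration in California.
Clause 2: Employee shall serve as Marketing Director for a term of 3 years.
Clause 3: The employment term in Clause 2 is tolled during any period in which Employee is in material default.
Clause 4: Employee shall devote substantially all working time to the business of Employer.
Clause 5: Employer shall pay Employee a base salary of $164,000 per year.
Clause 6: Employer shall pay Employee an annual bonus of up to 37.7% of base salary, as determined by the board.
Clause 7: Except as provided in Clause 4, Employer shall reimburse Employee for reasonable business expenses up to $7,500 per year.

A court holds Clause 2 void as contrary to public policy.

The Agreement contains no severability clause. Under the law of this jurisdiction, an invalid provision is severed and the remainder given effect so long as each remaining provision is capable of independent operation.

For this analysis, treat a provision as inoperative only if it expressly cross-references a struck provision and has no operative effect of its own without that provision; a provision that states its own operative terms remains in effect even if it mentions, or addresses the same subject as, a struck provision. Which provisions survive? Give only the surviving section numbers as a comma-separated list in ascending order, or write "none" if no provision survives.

1, 4, 5, 6, 7

Clause 2 is struck. Clause 3 operates only by reference to Clause 2, so it falls with Clause 2. With no severability clause, the stated default rule severs what cannot stand and enforces each remaining provision that can operate on its own. Clause 1, Clause 4, Clause 5, Clause 6, and Clause 7 remain in effect.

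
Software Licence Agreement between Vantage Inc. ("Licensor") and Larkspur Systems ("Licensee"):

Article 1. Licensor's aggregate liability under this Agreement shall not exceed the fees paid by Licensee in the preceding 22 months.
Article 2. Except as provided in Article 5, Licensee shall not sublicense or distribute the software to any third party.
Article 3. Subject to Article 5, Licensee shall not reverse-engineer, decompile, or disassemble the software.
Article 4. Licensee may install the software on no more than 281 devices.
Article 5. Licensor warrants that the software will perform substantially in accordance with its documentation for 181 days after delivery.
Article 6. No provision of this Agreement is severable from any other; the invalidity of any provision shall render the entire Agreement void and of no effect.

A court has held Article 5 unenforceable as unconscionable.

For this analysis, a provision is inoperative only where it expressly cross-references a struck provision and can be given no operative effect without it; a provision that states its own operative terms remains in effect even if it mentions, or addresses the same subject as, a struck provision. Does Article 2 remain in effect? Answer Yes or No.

No

Article 5 is struck. No other provision's operative terms depend on Article 5. Article 6 provides that the Agreement is not severable, so the invalidity of any one provision voids the entire Agreement. No provision of the Agreement survives. Article 2 is among the inoperative provisions, so the answer is no.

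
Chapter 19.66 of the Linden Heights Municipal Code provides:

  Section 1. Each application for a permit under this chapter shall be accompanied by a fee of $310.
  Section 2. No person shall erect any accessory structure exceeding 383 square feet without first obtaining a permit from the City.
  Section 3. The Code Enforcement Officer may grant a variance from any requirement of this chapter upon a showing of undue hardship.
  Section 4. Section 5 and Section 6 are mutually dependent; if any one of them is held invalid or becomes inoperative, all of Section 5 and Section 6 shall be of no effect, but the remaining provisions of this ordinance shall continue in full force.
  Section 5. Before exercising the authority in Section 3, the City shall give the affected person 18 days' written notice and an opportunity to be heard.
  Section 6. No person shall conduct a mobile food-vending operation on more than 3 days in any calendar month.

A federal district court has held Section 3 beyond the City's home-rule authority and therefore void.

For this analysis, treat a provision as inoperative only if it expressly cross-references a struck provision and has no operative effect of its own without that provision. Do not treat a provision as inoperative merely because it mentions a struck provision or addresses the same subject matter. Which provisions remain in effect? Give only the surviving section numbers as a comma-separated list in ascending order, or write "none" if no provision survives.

Section 3 is struck. The only function of Section 5 is the notice-and-hearing requirement for Section 3, so it cannot stand once Section 3 is removed. Section 4 declares Section 5 and Section 6 mutually dependent; since one of them has fallen, all of them are of no effect. That brings down Section 6 as well. The remainder continues in force under Section 4. Section 1, Section 2, and Section 4 remain in effect.

1, 2, 4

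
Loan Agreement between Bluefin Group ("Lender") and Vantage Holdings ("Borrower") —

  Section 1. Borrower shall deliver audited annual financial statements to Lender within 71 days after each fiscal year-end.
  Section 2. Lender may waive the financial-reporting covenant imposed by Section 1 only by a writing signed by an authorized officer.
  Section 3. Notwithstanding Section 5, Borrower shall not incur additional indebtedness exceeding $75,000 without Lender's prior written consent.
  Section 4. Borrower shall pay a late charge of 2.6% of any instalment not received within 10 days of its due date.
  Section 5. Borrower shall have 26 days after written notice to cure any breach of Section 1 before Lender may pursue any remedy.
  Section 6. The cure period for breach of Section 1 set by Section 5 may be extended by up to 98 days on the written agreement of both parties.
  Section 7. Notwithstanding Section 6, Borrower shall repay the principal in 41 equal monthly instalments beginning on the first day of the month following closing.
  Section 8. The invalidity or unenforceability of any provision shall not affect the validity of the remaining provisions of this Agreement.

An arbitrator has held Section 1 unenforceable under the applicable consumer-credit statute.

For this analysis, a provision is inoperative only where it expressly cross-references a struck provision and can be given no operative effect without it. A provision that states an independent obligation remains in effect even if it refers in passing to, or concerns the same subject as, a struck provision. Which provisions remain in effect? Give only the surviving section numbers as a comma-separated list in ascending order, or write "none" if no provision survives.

3, 4, 7, 8

Section 1 is struck. Section 2 merely fixes the waiver condition for Section 1; with Section 1 gone it has nothing to operate on and falls away. The only function of Section 5 is the cure period for breach of Section 1, so it cannot stand once Section 1 is removed. Section 6 has no operative effect of its own apart from Section 5 and is therefore inoperative. Although Section 3 refers to Section 5, its operative terms do not depend on Section 5, so it remains in effect. Section 7 mentions Section 6 but its own obligation stands independently of Section 6, so Section 7 is not affected. Section 8 is a severability clause and preserves every provision that can still be given independent effect. The provisions still in force are Section 3, Section 4, Section 7, and Section 8.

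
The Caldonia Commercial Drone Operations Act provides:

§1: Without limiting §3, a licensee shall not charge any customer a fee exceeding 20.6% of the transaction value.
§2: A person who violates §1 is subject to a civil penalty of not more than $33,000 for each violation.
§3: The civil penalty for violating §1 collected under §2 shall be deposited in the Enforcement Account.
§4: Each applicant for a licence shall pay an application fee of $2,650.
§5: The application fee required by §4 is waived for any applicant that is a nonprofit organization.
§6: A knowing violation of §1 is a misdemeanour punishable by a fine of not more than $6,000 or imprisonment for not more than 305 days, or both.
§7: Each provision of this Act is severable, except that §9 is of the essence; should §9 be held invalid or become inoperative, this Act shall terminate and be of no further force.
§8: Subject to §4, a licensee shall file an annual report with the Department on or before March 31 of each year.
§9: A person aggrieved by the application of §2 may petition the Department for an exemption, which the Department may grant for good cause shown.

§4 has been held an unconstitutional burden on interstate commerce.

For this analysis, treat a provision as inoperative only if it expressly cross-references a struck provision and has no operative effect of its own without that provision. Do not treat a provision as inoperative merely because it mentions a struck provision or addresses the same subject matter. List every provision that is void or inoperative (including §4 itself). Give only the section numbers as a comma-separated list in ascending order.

4, 5

§4 is struck. §5 operates only by reference to §4, so it falls with §4. Although §8 refers to §4, its operative terms do not depend on §4, so it remains in effect. §7 makes §9 an essential term, but §9 is unaffected, so the severability proviso in §7 preserves the remaining provisions. The provisions still in force are §1, §2, §3, §6, §7, §8, and §9.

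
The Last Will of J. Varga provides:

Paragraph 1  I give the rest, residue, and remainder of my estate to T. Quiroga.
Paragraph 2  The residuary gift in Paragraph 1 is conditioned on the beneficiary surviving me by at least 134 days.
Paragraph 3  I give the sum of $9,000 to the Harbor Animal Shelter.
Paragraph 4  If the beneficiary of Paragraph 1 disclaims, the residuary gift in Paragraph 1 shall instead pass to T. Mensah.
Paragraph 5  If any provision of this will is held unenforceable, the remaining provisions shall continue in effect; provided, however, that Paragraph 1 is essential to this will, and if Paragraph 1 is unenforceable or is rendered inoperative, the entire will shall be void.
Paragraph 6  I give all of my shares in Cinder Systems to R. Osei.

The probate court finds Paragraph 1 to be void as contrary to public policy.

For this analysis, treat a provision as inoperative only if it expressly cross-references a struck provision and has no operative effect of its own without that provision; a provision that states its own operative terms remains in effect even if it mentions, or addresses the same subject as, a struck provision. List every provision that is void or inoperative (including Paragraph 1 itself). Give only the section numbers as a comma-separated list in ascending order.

Paragraph 1 is struck. Paragraph 2 operates only by reference to Paragraph 1, so it falls with Paragraph 1. Paragraph 4 operates only by reference to Paragraph 1, so it falls with Paragraph 1. Paragraph 5 makes Paragraph 1 an essential term, and Paragraph 1 is the provision held invalid; under Paragraph 5, the entire will is therefore void. No provision of the will survives.

1, 2, 3, 4, 5, 6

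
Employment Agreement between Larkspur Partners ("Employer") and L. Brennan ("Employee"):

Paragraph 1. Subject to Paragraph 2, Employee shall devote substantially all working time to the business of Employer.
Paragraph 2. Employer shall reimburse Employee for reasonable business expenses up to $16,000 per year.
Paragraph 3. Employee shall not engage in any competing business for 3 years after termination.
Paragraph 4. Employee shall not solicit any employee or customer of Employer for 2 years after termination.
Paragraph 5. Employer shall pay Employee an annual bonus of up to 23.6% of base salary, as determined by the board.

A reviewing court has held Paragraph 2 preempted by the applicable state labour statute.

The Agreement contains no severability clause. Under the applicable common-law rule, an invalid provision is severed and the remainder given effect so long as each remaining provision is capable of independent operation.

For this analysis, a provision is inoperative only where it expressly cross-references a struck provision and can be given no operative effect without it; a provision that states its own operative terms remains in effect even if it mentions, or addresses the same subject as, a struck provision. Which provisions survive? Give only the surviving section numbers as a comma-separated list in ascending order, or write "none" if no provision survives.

Paragraph 2 is struck. Although Paragraph 1 refers to Paragraph 2, its operative terms do not depend on Paragraph 2, so it remains in effect. No other provision's operative terms depend on Paragraph 2. With no severability clause, the stated default rule severs what cannot stand and enforces each remaining provision that can operate on its own. The provisions still in force are Paragraph 1, Paragraph 3, Paragraph 4, and Paragraph 5.

1, 3, 4, 5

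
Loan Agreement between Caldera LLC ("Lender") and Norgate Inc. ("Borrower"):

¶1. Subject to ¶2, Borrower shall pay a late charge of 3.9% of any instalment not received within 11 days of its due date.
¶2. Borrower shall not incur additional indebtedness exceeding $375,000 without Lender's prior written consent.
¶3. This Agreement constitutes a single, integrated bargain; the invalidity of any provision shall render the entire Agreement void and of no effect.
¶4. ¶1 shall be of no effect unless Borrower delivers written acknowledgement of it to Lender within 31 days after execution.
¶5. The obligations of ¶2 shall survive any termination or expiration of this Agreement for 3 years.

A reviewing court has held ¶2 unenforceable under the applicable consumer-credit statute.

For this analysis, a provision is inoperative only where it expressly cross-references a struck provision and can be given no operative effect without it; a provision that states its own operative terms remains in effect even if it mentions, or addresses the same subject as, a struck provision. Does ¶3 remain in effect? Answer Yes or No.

¶2 is struck. ¶5 has no operative effect of its own apart from ¶2 and is therefore inoperative. ¶3 provides that the Agreement is not severable, so the invalidity of any one provision voids the entire Agreement. No provision of the Agreement survives. ¶3 is among the inoperative provisions, so the answer is no.

No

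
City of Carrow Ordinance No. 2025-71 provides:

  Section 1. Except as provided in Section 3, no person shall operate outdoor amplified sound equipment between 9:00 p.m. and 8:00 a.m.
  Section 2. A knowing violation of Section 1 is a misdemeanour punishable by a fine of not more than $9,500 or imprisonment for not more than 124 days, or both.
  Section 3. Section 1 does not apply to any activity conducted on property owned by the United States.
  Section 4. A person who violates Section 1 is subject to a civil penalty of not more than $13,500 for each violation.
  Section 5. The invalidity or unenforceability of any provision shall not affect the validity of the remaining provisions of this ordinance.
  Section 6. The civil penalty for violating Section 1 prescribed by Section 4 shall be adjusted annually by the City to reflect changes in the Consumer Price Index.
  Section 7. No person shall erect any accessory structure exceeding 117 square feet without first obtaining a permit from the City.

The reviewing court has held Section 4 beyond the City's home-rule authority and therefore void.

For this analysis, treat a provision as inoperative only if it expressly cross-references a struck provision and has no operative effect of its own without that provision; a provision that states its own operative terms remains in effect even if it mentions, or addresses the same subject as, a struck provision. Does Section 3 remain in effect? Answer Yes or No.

Section 4 is struck. The whole of Section 6 is the indexation of the civil penalty for violating Section 1, defined by reference to Section 4, so Section 6 cannot stand once Section 4 is removed. Section 5 is a severability clause and preserves every provision that can still be given independent effect. That leaves Section 1, Section 2, Section 3, Section 5, and Section 7 in effect. Section 3 is among the surviving provisions, so the answer is yes.

Yes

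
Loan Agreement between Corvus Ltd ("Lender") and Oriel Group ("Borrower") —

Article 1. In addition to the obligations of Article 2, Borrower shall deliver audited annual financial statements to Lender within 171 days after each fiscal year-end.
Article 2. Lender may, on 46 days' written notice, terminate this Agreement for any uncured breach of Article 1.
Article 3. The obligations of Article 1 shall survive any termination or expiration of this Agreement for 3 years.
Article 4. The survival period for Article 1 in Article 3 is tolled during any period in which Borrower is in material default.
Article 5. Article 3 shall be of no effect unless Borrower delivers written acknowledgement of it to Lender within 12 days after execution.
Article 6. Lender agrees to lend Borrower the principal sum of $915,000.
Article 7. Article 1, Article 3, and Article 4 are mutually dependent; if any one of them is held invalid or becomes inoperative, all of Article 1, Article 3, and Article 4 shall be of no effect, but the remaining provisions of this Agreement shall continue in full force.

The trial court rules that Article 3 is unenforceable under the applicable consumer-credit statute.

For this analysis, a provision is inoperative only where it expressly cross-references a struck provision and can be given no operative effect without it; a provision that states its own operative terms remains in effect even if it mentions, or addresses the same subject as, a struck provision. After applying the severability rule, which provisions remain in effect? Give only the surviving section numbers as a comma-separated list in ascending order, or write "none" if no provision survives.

Article 3 is struck. Article 4 does nothing except set the tolling of the survival period for Article 1 by reference to Article 3; with Article 3 gone it has no independent effect and is inoperative. Article 5 has no operative effect of its own apart from Article 3 and is therefore inoperative. Article 7 declares Article 1, Article 3, and Article 4 mutually dependent; since one of them has fallen, all of them are of no effect. That brings down Article 1 as well. Article 2 in turn depends solely on a provision now struck and likewise falls. The remainder continues in force under Article 7. The provisions still in force are Article 6 and Article 7.

6, 7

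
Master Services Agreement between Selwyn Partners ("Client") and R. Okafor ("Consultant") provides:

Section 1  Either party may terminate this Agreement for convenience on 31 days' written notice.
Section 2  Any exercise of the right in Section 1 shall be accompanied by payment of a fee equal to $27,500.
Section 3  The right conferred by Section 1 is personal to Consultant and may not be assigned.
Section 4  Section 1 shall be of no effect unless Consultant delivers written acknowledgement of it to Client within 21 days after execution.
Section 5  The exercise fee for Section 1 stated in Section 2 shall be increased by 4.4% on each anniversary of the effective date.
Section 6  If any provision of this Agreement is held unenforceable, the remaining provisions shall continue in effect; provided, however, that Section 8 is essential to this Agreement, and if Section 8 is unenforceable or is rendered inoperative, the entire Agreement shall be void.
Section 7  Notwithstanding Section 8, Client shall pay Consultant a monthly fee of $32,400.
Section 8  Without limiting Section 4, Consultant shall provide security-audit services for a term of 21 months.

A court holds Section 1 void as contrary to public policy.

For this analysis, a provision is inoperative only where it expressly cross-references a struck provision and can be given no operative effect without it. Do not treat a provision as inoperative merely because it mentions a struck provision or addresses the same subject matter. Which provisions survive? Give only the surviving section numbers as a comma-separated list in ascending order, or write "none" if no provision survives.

Section 1 is struck. The only function of Section 2 is the exercise fee for Section 1, so it cannot stand once Section 1 is removed. Section 3 has no operative effect of its own apart from Section 1 and is therefore inoperative. Section 4 operates only by reference to Section 1, so it falls with Section 1. Section 5 operates only by reference to Section 2, so it falls with Section 2. Section 8 mentions Section 4 but its own obligation stands independently of Section 4, so Section 8 is not affected. Section 6 makes Section 8 an essential term, but Section 8 is unaffected, so the severability proviso in Section 6 preserves the remaining provisions. The provisions still in force are Section 6, Section 7, and Section 8.

6, 7, 8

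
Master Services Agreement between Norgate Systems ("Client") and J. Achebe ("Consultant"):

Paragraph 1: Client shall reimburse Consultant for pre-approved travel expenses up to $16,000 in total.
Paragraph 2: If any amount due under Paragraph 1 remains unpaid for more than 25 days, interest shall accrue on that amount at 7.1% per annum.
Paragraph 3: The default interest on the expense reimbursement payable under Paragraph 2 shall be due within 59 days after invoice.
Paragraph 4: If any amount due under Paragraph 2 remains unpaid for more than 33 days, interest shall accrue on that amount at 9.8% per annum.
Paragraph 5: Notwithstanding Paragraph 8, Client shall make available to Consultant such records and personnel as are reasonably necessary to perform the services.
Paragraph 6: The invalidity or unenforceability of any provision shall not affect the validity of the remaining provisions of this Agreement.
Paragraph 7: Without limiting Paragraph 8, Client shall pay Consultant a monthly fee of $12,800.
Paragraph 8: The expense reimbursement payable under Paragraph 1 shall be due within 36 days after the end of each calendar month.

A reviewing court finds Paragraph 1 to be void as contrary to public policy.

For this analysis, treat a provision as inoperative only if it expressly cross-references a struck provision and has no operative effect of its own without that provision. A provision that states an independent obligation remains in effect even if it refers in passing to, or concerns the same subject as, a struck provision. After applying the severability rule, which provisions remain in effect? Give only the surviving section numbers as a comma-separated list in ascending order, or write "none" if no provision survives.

5, 6, 7

Paragraph 1 is struck. Paragraph 2 operates only by reference to Paragraph 1, so it falls with Paragraph 1. The whole of Paragraph 8 is the payment deadline for the expense reimbursement, defined by reference to Paragraph 1, so Paragraph 8 cannot stand once Paragraph 1 is removed. Paragraph 3 operates only by reference to Paragraph 2, so it falls with Paragraph 2. Paragraph 4 operates only by reference to Paragraph 2, so it falls with Paragraph 2. Although Paragraph 7 refers to Paragraph 8, its operative terms do not depend on Paragraph 8, so it remains in effect. Paragraph 5 mentions Paragraph 8 but its own obligation stands independently of Paragraph 8, so Paragraph 5 is not affected. Under the severability clause in Paragraph 6, the remaining provisions continue in force. That leaves Paragraph 5, Paragraph 6, and Paragraph 7 in effect.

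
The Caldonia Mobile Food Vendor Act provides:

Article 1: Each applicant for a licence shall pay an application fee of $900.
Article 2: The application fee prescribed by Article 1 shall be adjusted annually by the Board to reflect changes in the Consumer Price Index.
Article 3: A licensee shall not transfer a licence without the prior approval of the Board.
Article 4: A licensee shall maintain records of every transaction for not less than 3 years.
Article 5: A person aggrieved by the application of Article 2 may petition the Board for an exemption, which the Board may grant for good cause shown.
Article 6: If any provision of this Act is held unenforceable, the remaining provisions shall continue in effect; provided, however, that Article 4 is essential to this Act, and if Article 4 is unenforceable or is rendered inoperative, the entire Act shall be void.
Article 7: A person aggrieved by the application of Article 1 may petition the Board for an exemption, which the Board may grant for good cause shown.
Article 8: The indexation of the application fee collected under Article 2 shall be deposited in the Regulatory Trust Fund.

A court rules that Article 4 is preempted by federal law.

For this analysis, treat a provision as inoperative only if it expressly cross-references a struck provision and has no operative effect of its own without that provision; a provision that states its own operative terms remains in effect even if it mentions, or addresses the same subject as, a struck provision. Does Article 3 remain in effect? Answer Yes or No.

Article 4 is struck. Nothing else in the Act is defined by reference to Article 4. Article 6 makes Article 4 an essential term, and Article 4 is the provision held invalid; under Article 6, the entire Act is therefore void. No provision of the Act survives. Article 3 is among the inoperative provisions, so the answer is no.

No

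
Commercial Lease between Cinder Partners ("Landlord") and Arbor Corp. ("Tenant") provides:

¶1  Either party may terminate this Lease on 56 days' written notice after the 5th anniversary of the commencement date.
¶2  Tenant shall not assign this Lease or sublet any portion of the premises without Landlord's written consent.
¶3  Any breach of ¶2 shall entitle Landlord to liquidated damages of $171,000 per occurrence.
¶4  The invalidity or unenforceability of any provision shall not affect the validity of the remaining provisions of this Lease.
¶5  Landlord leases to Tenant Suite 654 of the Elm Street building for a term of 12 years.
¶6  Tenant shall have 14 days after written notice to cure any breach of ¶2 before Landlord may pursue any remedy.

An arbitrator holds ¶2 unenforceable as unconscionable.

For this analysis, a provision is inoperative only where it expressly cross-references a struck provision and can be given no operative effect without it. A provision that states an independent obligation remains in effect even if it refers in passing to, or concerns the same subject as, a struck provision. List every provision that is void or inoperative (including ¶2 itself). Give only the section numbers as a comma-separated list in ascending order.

¶2 is struck. ¶3 has no operative effect of its own apart from ¶2 and is therefore inoperative. ¶6 has no operative effect of its own apart from ¶2 and is therefore inoperative. ¶4 is a severability clause and preserves every provision that can still be given independent effect. The provisions still in force are ¶1, ¶4, and ¶5.

2, 3, 6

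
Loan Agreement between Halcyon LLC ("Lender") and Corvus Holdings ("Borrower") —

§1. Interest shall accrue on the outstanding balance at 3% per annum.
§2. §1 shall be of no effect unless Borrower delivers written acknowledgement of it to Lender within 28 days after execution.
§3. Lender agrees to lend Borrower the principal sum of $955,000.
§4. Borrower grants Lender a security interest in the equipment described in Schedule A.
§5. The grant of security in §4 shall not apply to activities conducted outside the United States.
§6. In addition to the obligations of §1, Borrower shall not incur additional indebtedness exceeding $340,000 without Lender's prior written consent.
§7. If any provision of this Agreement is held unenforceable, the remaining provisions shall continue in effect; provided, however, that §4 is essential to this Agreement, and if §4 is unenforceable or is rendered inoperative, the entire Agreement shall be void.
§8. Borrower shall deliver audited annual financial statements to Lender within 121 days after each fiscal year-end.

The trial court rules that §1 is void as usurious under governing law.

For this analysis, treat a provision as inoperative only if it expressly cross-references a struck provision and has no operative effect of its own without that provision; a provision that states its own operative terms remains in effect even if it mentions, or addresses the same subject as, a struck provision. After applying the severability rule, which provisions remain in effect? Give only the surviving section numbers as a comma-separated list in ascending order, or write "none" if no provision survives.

§1 is struck. §2 has no operative effect of its own apart from §1 and is therefore inoperative. Although §6 refers to §1, its operative terms do not depend on §1, so it remains in effect. §7 makes §4 an essential term, but §4 is unaffected, so the severability proviso in §7 preserves the remaining provisions. §3, §4, §5, §6, §7, and §8 remain in effect.

3, 4, 5, 6, 7, 8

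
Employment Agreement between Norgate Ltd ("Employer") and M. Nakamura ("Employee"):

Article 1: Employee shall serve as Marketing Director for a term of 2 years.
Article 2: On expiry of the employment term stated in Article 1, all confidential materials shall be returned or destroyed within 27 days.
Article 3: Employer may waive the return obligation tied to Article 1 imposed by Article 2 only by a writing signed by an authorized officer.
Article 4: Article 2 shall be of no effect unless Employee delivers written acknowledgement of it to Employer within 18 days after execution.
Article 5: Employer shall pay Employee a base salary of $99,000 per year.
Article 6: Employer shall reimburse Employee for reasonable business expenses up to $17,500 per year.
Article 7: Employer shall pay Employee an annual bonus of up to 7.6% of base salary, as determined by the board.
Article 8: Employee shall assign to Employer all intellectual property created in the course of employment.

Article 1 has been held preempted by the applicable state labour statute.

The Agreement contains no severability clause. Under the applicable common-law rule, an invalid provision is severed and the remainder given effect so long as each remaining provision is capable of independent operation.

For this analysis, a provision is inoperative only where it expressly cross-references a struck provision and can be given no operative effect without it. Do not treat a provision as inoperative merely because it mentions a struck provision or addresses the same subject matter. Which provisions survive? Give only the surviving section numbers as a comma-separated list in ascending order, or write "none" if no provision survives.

Article 1 is struck. Article 2 has no operative effect of its own apart from Article 1 and is therefore inoperative. Article 3 merely fixes the waiver condition for Article 2; with Article 2 gone it has nothing to operate on and falls away. The only function of Article 4 is the acknowledgement condition for Article 2, so it cannot stand once Article 2 is removed. With no severability clause, the stated default rule severs what cannot stand and enforces each remaining provision that can operate on its own. The provisions still in force are Article 5, Article 6, Article 7, and Article 8.

5, 6, 7, 8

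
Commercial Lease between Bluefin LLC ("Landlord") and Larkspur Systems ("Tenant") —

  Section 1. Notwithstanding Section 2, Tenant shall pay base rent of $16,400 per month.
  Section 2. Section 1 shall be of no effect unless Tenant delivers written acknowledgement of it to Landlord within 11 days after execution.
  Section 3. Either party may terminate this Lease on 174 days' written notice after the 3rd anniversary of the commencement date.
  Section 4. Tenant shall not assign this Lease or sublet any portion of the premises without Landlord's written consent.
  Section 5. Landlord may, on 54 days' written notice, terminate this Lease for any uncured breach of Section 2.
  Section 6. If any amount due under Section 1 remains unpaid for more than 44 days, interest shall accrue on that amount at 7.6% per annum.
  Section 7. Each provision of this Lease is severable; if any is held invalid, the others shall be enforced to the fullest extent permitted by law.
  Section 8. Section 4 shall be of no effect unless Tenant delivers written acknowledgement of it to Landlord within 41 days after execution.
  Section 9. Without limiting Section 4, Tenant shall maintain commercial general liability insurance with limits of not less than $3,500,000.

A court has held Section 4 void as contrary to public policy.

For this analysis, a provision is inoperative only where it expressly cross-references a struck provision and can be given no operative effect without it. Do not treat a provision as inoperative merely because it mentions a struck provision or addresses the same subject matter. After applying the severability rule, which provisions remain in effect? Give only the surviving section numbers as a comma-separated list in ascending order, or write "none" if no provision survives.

1, 2, 3, 5, 6, 7, 9

Section 4 is struck. Section 8 merely fixes the acknowledgement condition for Section 4; with Section 4 gone it has nothing to operate on and falls away. Section 9 mentions Section 4 but its own obligation stands independently of Section 4, so Section 9 is not affected. Under the severability clause in Section 7, the remaining provisions continue in force. The provisions still in force are Section 1, Section 2, Section 3, Section 5, Section 6, Section 7, and Section 9.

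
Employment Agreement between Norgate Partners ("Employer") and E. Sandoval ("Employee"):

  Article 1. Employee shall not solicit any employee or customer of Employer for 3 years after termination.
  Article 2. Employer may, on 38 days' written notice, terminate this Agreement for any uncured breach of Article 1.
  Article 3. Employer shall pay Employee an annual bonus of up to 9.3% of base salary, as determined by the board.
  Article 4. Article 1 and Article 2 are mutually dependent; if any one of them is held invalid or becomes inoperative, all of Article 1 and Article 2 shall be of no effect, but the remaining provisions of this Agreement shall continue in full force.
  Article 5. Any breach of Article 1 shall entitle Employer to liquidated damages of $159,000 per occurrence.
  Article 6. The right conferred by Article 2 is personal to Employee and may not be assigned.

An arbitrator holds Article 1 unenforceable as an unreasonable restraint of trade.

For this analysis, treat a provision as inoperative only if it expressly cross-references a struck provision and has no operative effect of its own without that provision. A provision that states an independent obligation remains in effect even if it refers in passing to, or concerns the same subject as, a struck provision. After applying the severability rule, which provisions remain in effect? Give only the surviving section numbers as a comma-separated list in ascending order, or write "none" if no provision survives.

Article 1 is struck. Article 2 operates only by reference to Article 1, so it falls with Article 1. Article 5 operates only by reference to Article 1, so it falls with Article 1. Article 6 merely fixes the non-assignment of Article 2; with Article 2 gone it has nothing to operate on and falls away. Article 4 declares Article 1 and Article 2 mutually dependent; since one of them has fallen, all of them are of no effect. The remainder continues in force under Article 4. That leaves Article 3 and Article 4 in effect.

3, 4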